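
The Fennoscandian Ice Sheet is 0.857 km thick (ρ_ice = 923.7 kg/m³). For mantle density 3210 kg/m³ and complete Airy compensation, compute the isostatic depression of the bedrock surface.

0.247 km

Equating mass per unit area of the two columns: the ice load ρ_ice t is balanced by mantle displaced below, ρ_m s.
s = t ρ_ice / ρ_m = 0.857 km × 923.7/3210 = 0.247 km.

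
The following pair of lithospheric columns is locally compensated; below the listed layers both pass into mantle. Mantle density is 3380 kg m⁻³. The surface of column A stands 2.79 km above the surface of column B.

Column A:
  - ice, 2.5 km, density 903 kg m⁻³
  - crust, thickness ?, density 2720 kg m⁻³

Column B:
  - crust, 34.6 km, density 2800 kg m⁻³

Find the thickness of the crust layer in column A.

Take the compensation level at the base of the deeper column (depth z_c below the surface of column A) and equate Σ ρ_i t_i down to z_c; mantle fills any gap and the z_c terms cancel.
Column A: 2.5×903 + x×2720 + (z_c − 2.5 − x)×3380
Column B: 2.79×0 + 34.6×2800 + (z_c − 2.79 − 34.6)×3380
The z_c×3380 term appears on both sides and cancels. Collect the known terms of each column as K = Σ(ρt)_known − 3380 × (depth of known layers): K_A = 2257.5 − 3380×2.5 = −6192.5; K_B = 96880 − 3380×(2.79 + 34.6) = −29498.2.
Balance: K_A − x×(3380 − 2720) = K_B, so x = (K_A − K_B)/(3380 − 2720) = 23305.7/660 = 35.3 km.

35.3 km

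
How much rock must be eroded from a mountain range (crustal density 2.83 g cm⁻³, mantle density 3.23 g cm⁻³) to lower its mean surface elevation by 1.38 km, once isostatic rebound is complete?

11.1 km

Net drop Δ = e − u = e − e ρ_c/ρ_m = e (ρ_m − ρ_c)/ρ_m.
e = Δ ρ_m/(ρ_m − ρ_c) = 1.38 km × 3.23/0.4 = 11.1 km.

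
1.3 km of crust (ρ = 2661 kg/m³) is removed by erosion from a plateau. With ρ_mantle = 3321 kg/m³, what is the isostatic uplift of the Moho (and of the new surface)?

Unloading: uplift u = e ρ_c/ρ_m = 1.3 km × 2661/3321 = 1.04 km.

1.04 km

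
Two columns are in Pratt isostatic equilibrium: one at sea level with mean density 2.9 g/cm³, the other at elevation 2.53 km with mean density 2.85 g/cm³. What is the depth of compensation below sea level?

ρ_ref D = ρ (D + h) → D (ρ_ref − ρ) = ρ h.
D = ρ h/(ρ_ref − ρ) = 2.85 × 2.53 km/(2.9 − 2.85) = 144 km.

144 km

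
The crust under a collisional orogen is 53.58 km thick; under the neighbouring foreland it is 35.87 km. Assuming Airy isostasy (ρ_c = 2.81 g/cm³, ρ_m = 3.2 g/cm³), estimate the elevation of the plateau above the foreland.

2.16 km

Excess crust Δ = 53.58 km − 35.87 km = 17.71 km, split between elevation h and root r with h + r = Δ.
Airy balance ρ_c h = (ρ_m − ρ_c) r gives r = h ρ_c/(ρ_m − ρ_c), so h (1 + ρ_c/(ρ_m − ρ_c)) = Δ, i.e. h = Δ (ρ_m − ρ_c)/ρ_m.
h = 17.71 km × 0.39/3.2 = 2.16 km.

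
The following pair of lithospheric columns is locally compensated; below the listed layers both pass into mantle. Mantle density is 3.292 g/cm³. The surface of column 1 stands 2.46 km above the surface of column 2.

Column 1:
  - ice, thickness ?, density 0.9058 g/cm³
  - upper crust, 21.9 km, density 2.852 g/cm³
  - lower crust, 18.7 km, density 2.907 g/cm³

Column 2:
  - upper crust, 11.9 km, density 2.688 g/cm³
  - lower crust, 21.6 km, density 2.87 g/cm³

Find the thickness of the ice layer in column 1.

Take the compensation level at the base of the deeper column (depth z_c below the surface of column 1) and equate Σ ρ_i t_i down to z_c; mantle fills any gap and the z_c terms cancel.
Column 1: x×0.9058 + 21.9×2.852 + 18.7×2.907 + (z_c − 40.6 − x)×3.292
Column 2: 2.46×0 + 11.9×2.688 + 21.6×2.87 + (z_c − 2.46 − 33.5)×3.292
The z_c×3.292 term appears on both sides and cancels. Collect the known terms of each column as K = Σ(ρt)_known − 3.292 × (depth of known layers): K_1 = 116.8197 − 3.292×40.6 = −16.8355; K_2 = 93.9792 − 3.292×(2.46 + 33.5) = −24.40112.
Balance: K_1 − x×(3.292 − 0.9058) = K_2, so x = (K_1 − K_2)/(3.292 − 0.9058) = 7.56562/2.3862 = 3.17 km.

3.17 km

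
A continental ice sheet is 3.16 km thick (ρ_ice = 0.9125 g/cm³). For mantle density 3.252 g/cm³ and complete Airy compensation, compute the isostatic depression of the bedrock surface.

0.887 km

Balancing pressure at the compensation depth: the ice load ρ_ice t is balanced by mantle displaced below, ρ_m s.
s = t ρ_ice / ρ_m = 3.16 km × 0.9125/3.252 = 0.887 km.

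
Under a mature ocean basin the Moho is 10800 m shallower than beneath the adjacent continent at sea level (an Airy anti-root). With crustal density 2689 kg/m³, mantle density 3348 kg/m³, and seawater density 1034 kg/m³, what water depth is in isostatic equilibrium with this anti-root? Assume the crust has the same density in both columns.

Replacing a thickness d of crust by seawater at the top must be balanced by replacing crust with mantle at the base: d (ρ_c − ρ_w) = a (ρ_m − ρ_c).
d = a (ρ_m − ρ_c)/(ρ_c − ρ_w) = 10800 m × 659/1655 = 4300 m.

4300 m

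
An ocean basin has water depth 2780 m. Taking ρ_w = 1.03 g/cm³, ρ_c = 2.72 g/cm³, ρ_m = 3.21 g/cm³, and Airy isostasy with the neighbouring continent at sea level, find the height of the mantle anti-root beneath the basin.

Balancing pressure at the compensation depth: replacing crust with seawater at the top is compensated by replacing crust with mantle at the base: d (ρ_c − ρ_w) = a (ρ_m − ρ_c).
a = d (ρ_c − ρ_w)/(ρ_m − ρ_c) = 2780 m × 1.69/0.49 = 9590 m.

9590 m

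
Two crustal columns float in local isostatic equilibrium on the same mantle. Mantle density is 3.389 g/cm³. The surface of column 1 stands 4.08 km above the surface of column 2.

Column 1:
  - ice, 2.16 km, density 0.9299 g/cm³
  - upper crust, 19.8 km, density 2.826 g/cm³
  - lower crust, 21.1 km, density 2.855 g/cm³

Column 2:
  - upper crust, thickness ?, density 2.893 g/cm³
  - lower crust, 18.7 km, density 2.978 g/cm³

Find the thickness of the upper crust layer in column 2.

Take the compensation level at the base of the deeper column (depth z_c below the surface of column 1) and equate Σ ρ_i t_i down to z_c; mantle fills any gap and the z_c terms cancel.
Column 1: 2.16×0.9299 + 19.8×2.826 + 21.1×2.855 + (z_c − 43.06)×3.389
Column 2: 4.08×0 + x×2.893 + 18.7×2.978 + (z_c − 4.08 − 18.7 − x)×3.389
The z_c×3.389 term appears on both sides and cancels. Collect the known terms of each column as K = Σ(ρt)_known − 3.389 × (depth of known layers): K_1 = 118.203884 − 3.389×43.06 = −27.726456; K_2 = 55.6886 − 3.389×(4.08 + 18.7) = −21.51282.
Balance: K_1 = K_2 − x×(3.389 − 2.893), so x = (K_2 − K_1)/(3.389 − 2.893) = 6.21364/0.496 = 12.5 km.

12.5 km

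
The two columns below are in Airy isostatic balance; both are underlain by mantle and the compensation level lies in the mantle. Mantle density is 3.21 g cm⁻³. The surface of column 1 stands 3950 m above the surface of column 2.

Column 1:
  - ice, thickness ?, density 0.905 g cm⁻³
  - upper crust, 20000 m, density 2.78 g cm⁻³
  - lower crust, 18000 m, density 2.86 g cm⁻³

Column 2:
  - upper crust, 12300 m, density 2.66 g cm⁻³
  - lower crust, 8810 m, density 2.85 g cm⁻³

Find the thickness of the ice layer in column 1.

3350 m

Take the compensation level at the base of the deeper column (depth z_c below the surface of column 1) and equate Σ ρ_i t_i down to z_c; mantle fills any gap and the z_c terms cancel.
Column 1: x×0.905 + 20000×2.78 + 18000×2.86 + (z_c − 38000 − x)×3.21
Column 2: 3950×0 + 12300×2.66 + 8810×2.85 + (z_c − 3950 − 21110)×3.21
The z_c×3.21 term appears on both sides and cancels. Collect the known terms of each column as K = Σ(ρt)_known − 3.21 × (depth of known layers): K_1 = 107080 − 3.21×38000 = −14900; K_2 = 57826.5 − 3.21×(3950 + 21110) = −22616.1.
Balance: K_1 − x×(3.21 − 0.905) = K_2, so x = (K_1 − K_2)/(3.21 − 0.905) = 7716.1/2.305 = 3350 m.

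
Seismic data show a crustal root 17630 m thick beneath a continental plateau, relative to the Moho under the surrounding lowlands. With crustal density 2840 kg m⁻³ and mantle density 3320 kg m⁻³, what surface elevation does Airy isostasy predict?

In Airy isostatic equilibrium: ρ_c h = (ρ_m − ρ_c) r.
h = r (ρ_m − ρ_c) / ρ_c = 17630 m × (3320 − 2840) / 2840 = 2980 m.

2980 m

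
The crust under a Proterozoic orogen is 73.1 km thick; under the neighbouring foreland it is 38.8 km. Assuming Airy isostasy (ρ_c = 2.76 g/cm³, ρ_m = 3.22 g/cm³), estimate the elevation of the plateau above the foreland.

Excess crust Δ = 73.1 km − 38.8 km = 34.3 km, split between elevation h and root r with h + r = Δ.
Airy balance ρ_c h = (ρ_m − ρ_c) r gives r = h ρ_c/(ρ_m − ρ_c), so h (1 + ρ_c/(ρ_m − ρ_c)) = Δ, i.e. h = Δ (ρ_m − ρ_c)/ρ_m.
h = 34.3 km × 0.46/3.22 = 4.9 km.

4.9 km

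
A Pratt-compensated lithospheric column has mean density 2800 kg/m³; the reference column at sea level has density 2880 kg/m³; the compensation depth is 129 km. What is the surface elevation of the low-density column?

ρ_ref D = ρ (D + h) → h = D (ρ_ref − ρ)/ρ.
h = 129 km × (2880 − 2800)/2800 = 3.69 km.

3.69 km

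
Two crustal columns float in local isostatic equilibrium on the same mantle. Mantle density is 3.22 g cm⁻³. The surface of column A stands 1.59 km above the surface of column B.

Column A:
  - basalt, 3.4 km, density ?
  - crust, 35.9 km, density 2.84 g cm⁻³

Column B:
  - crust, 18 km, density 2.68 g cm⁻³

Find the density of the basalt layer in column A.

2.87 g cm⁻³

Take the compensation level at the base of the deeper column (depth z_c below the surface of column A) and equate Σ ρ_i t_i down to z_c; mantle fills any gap and the z_c terms cancel.
Column A: 3.4×ρ + 35.9×2.84 + (z_c − 39.3)×3.22
Column B: 1.59×0 + 18×2.68 + (z_c − 1.59 − 18)×3.22
The z_c×3.22 term appears on both sides and cancels. Collect the known terms of each column as K = Σ(ρt)_known − 3.22 × (depth of known layers): K_A = 101.956 − 3.22×39.3 = −24.59; K_B = 48.24 − 3.22×(1.59 + 18) = −14.8398.
Balance: K_A + 3.4×ρ = K_B, so ρ = (K_B − K_A)/3.4 = 9.7502/3.4 = 2.87 g cm⁻³.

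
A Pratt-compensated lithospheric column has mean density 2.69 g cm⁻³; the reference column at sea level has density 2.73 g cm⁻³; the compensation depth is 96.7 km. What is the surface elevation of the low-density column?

ρ_ref D = ρ (D + h) → h = D (ρ_ref − ρ)/ρ.
h = 96.7 km × (2.73 − 2.69)/2.69 = 1.44 km.

1.44 km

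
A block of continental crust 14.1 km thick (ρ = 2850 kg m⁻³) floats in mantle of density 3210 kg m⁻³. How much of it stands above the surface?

Floating equilibrium: submerged depth d = t ρ_obj/ρ_fluid = 14.1 km × 2850/3210 = 12.52 km.
Freeboard = t − d = 14.1 km − 12.52 km = 1.58 km.

1.58 km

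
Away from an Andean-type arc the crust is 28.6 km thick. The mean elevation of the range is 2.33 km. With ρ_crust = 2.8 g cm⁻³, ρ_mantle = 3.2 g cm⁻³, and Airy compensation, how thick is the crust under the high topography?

47.2 km

Root depth r = h ρ_c / (ρ_m − ρ_c) = 2.33 km × 2.8 / 0.4 = 16.31 km.
Total thickness = T + h + r = 28.6 km + 2.33 km + 16.31 km = 47.2 km.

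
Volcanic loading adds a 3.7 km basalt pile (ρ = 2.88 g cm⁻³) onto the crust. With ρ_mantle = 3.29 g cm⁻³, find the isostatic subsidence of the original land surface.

3.24 km

Subaerial loading: s = t ρ_load / ρ_m.
s = 3.7 km × 2.88/3.29 = 3.24 km.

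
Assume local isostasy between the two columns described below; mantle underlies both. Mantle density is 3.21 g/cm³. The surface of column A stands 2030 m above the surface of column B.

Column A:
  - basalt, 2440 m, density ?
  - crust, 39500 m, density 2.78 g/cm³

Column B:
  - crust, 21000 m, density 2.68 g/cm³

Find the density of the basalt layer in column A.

Take the compensation level at the base of the deeper column (depth z_c below the surface of column A) and equate Σ ρ_i t_i down to z_c; mantle fills any gap and the z_c terms cancel.
Column A: 2440×ρ + 39500×2.78 + (z_c − 41940)×3.21
Column B: 2030×0 + 21000×2.68 + (z_c − 2030 − 21000)×3.21
The z_c×3.21 term appears on both sides and cancels. Collect the known terms of each column as K = Σ(ρt)_known − 3.21 × (depth of known layers): K_A = 109810 − 3.21×41940 = −24817.4; K_B = 56280 − 3.21×(2030 + 21000) = −17646.3.
Balance: K_A + 2440×ρ = K_B, so ρ = (K_B − K_A)/2440 = 7171.1/2440 = 2.94 g/cm³.

2.94 g/cm³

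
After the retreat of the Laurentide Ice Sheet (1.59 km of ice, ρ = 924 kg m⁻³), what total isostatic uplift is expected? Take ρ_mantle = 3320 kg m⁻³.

0.443 km

Removing the load lets mantle flow back in; uplift u satisfies ρ_ice t = ρ_m u.
u = t ρ_ice/ρ_m = 1.59 km × 924/3320 = 0.443 km.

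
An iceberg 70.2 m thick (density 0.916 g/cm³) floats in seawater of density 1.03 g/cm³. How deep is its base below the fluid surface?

Draft d = t ρ_obj/ρ_fluid = 70.2 m × 0.916/1.03 = 62.4 m.

62.4 m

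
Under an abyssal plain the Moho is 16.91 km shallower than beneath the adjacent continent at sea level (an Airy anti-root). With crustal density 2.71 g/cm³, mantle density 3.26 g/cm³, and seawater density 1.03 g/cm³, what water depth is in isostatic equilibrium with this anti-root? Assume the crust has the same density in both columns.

5.54 km

Replacing a thickness d of crust by seawater at the top must be balanced by replacing crust with mantle at the base: d (ρ_c − ρ_w) = a (ρ_m − ρ_c).
d = a (ρ_m − ρ_c)/(ρ_c − ρ_w) = 16.91 km × 0.55/1.68 = 5.54 km.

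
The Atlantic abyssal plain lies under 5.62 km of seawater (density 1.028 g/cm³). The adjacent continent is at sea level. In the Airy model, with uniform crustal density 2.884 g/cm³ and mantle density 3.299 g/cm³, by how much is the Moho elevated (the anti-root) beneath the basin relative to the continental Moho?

Balancing pressure at the compensation depth: replacing crust with seawater at the top is compensated by replacing crust with mantle at the base: d (ρ_c − ρ_w) = a (ρ_m − ρ_c).
a = d (ρ_c − ρ_w)/(ρ_m − ρ_c) = 5.62 km × 1.856/0.415 = 25.1 km.

25.1 km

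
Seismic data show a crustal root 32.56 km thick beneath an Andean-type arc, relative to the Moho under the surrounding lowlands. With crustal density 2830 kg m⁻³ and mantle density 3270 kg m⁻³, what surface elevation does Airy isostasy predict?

5.06 km

In Airy isostatic equilibrium: ρ_c h = (ρ_m − ρ_c) r.
h = r (ρ_m − ρ_c) / ρ_c = 32.56 km × (3270 − 2830) / 2830 = 5.06 km.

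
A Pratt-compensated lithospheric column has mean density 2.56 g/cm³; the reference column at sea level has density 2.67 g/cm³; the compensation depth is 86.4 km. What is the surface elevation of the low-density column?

ρ_ref D = ρ (D + h) → h = D (ρ_ref − ρ)/ρ.
h = 86.4 km × (2.67 − 2.56)/2.56 = 3.71 km.

3.71 km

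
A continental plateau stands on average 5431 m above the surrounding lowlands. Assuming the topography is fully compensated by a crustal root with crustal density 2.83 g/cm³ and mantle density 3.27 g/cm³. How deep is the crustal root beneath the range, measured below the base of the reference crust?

34900 m

Equating mass per unit area of the two columns: the weight of the topography is balanced by the buoyancy of the root, ρ_c h = (ρ_m − ρ_c) r.
r = h · ρ_c / (ρ_m − ρ_c) = 5431 m × 2.83 / (3.27 − 2.83) = 34900 m.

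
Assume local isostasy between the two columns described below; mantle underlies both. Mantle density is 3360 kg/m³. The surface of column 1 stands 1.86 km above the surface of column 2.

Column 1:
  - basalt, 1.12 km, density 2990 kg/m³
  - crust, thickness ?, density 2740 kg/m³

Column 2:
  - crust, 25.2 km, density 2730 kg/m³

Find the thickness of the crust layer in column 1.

Take the compensation level at the base of the deeper column (depth z_c below the surface of column 1) and equate Σ ρ_i t_i down to z_c; mantle fills any gap and the z_c terms cancel.
Column 1: 1.12×2990 + x×2740 + (z_c − 1.12 − x)×3360
Column 2: 1.86×0 + 25.2×2730 + (z_c − 1.86 − 25.2)×3360
The z_c×3360 term appears on both sides and cancels. Collect the known terms of each column as K = Σ(ρt)_known − 3360 × (depth of known layers): K_1 = 3348.8 − 3360×1.12 = −414.4; K_2 = 68796 − 3360×(1.86 + 25.2) = −22125.6.
Balance: K_1 − x×(3360 − 2740) = K_2, so x = (K_1 − K_2)/(3360 − 2740) = 21711.2/620 = 35 km.

35 km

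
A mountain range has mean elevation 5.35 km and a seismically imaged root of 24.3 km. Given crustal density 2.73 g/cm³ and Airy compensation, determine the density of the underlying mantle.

3.33 g/cm³

Airy balance: ρ_c h = (ρ_m − ρ_c) r → ρ_m = ρ_c (1 + h/r).
ρ_m = 2.73 × (1 + 5.35 km/24.3 km) = 3.33 g/cm³.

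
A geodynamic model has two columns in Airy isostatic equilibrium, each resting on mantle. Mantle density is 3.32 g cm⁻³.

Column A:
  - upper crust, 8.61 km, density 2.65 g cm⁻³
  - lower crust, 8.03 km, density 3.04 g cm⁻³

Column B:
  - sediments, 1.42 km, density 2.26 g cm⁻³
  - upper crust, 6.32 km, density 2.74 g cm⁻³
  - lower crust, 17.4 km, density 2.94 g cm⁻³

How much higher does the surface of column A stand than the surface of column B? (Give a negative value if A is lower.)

−1.13 km

For any compensation level in the mantle, the mantle terms cancel and isostasy reduces to e = (Σt_A − Σt_B) − (Σ(ρt)_A − Σ(ρt)_B) / ρ_m.
Σt_A = 16.64 km; Σt_B = 25.14 km; Σ(ρt)_A = 47.2277; Σ(ρt)_B = 71.682 (in km·g cm⁻³).
e = (16.64 − 25.14) − (47.2277 − 71.682) / 3.32 = −1.13 km.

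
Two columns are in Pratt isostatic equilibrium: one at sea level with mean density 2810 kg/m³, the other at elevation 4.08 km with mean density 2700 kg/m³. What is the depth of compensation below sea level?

ρ_ref D = ρ (D + h) → D (ρ_ref − ρ) = ρ h.
D = ρ h/(ρ_ref − ρ) = 2700 × 4.08 km/(2810 − 2700) = 100 km.

100 km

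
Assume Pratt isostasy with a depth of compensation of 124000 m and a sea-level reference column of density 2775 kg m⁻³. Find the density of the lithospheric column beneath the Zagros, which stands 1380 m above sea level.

Pratt balance: ρ_ref D = ρ (D + h).
ρ = ρ_ref D/(D + h) = 2775 × 124000 m/(124000 m + 1380 m) = 2740 kg m⁻³.

2740 kg m⁻³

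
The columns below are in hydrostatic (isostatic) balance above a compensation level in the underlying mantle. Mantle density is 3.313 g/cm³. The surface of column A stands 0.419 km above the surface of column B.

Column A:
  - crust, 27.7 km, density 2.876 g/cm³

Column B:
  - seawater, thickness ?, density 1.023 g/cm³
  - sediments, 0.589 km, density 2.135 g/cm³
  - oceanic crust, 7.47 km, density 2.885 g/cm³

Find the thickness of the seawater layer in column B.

Take the compensation level at the base of the deeper column (depth z_c below the surface of column A) and equate Σ ρ_i t_i down to z_c; mantle fills any gap and the z_c terms cancel.
Column A: 27.7×2.876 + (z_c − 27.7)×3.313
Column B: 0.419×0 + x×1.023 + 0.589×2.135 + 7.47×2.885 + (z_c − 0.419 − 8.059 − x)×3.313
The z_c×3.313 term appears on both sides and cancels. Collect the known terms of each column as K = Σ(ρt)_known − 3.313 × (depth of known layers): K_A = 79.6652 − 3.313×27.7 = −12.1049; K_B = 22.808465 − 3.313×(0.419 + 8.059) = −5.279149.
Balance: K_A = K_B − x×(3.313 − 1.023), so x = (K_B − K_A)/(3.313 − 1.023) = 6.82575/2.29 = 2.98 km.

2.98 km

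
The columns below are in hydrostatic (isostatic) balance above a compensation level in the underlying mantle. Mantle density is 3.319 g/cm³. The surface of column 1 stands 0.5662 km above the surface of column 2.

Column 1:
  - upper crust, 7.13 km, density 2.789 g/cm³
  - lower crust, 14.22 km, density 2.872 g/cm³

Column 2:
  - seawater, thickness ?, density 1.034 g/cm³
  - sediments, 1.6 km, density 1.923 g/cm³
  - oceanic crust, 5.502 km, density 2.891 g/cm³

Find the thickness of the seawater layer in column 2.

Take the compensation level at the base of the deeper column (depth z_c below the surface of column 1) and equate Σ ρ_i t_i down to z_c; mantle fills any gap and the z_c terms cancel.
Column 1: 7.13×2.789 + 14.22×2.872 + (z_c − 21.35)×3.319
Column 2: 0.5662×0 + x×1.034 + 1.6×1.923 + 5.502×2.891 + (z_c − 0.5662 − 7.102 − x)×3.319
The z_c×3.319 term appears on both sides and cancels. Collect the known terms of each column as K = Σ(ρt)_known − 3.319 × (depth of known layers): K_1 = 60.72541 − 3.319×21.35 = −10.13524; K_2 = 18.983082 − 3.319×(0.5662 + 7.102) = −6.4676738.
Balance: K_1 = K_2 − x×(3.319 − 1.034), so x = (K_2 − K_1)/(3.319 − 1.034) = 3.66757/2.285 = 1.61 km.

1.61 km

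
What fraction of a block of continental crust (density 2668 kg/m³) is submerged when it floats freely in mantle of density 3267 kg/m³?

Submerged fraction = ρ_obj/ρ_fluid = 2668/3267 = 81.7%.

81.7%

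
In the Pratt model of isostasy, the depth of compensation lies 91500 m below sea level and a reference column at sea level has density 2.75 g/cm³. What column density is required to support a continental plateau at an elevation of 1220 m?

Pratt balance: ρ_ref D = ρ (D + h).
ρ = ρ_ref D/(D + h) = 2.75 × 91500 m/(91500 m + 1220 m) = 2.71 g/cm³.

2.71 g/cm³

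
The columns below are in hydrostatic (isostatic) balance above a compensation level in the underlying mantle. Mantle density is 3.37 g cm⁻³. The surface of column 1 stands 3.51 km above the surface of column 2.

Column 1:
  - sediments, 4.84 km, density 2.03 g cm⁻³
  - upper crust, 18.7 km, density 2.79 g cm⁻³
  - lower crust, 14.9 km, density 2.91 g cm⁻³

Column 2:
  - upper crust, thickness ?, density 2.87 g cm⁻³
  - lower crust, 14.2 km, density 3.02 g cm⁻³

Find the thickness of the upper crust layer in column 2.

Take the compensation level at the base of the deeper column (depth z_c below the surface of column 1) and equate Σ ρ_i t_i down to z_c; mantle fills any gap and the z_c terms cancel.
Column 1: 4.84×2.03 + 18.7×2.79 + 14.9×2.91 + (z_c − 38.44)×3.37
Column 2: 3.51×0 + x×2.87 + 14.2×3.02 + (z_c − 3.51 − 14.2 − x)×3.37
The z_c×3.37 term appears on both sides and cancels. Collect the known terms of each column as K = Σ(ρt)_known − 3.37 × (depth of known layers): K_1 = 105.3572 − 3.37×38.44 = −24.1856; K_2 = 42.884 − 3.37×(3.51 + 14.2) = −16.7987.
Balance: K_1 = K_2 − x×(3.37 − 2.87), so x = (K_2 − K_1)/(3.37 − 2.87) = 7.3869/0.5 = 14.8 km.

14.8 km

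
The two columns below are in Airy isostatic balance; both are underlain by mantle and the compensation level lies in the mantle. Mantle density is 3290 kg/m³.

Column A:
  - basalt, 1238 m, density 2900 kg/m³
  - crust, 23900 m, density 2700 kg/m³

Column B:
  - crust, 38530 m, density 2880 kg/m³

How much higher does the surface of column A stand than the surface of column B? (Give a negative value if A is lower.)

−369 m

For any compensation level in the mantle, the mantle terms cancel and isostasy reduces to e = (Σt_A − Σt_B) − (Σ(ρt)_A − Σ(ρt)_B) / ρ_m.
Σt_A = 25138 m; Σt_B = 38530 m; Σ(ρt)_A = 68120200; Σ(ρt)_B = 110966400 (in m·kg/m³).
e = (25138 − 38530) − (68120200 − 110966400) / 3290 = −369 m.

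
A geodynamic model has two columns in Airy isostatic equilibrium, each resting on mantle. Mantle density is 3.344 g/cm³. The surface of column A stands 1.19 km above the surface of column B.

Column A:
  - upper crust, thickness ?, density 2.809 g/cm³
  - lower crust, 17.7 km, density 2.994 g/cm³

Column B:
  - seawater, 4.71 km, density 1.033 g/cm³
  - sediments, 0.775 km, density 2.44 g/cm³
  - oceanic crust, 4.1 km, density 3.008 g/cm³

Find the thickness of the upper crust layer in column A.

Take the compensation level at the base of the deeper column (depth z_c below the surface of column A) and equate Σ ρ_i t_i down to z_c; mantle fills any gap and the z_c terms cancel.
Column A: x×2.809 + 17.7×2.994 + (z_c − 17.7 − x)×3.344
Column B: 1.19×0 + 4.71×1.033 + 0.775×2.44 + 4.1×3.008 + (z_c − 1.19 − 9.585)×3.344
The z_c×3.344 term appears on both sides and cancels. Collect the known terms of each column as K = Σ(ρt)_known − 3.344 × (depth of known layers): K_A = 52.9938 − 3.344×17.7 = −6.195; K_B = 19.08923 − 3.344×(1.19 + 9.585) = −16.94237.
Balance: K_A − x×(3.344 − 2.809) = K_B, so x = (K_A − K_B)/(3.344 − 2.809) = 10.7474/0.535 = 20.1 km.

20.1 km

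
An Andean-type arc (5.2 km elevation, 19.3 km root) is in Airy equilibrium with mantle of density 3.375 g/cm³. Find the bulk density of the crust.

2.66 g/cm³

ρ_c h = (ρ_m − ρ_c) r → ρ_c (h + r) = ρ_m r → ρ_c = ρ_m r / (h + r).
ρ_c = 3.375 × 19.3 km / (5.2 km + 19.3 km) = 2.66 g/cm³.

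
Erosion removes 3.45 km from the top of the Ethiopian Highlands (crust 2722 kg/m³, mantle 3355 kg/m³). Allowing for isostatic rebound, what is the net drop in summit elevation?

Rebound u = e ρ_c/ρ_m = 3.45 km × 2722/3355 = 2.799 km.
Net surface drop = e − u = 3.45 km − 2.799 km = e (ρ_m − ρ_c)/ρ_m = 0.651 km.

0.651 km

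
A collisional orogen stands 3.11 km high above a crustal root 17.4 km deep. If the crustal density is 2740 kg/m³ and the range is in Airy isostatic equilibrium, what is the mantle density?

3230 kg/m³

Airy balance: ρ_c h = (ρ_m − ρ_c) r → ρ_m = ρ_c (1 + h/r).
ρ_m = 2740 × (1 + 3.11 km/17.4 km) = 3230 kg/m³.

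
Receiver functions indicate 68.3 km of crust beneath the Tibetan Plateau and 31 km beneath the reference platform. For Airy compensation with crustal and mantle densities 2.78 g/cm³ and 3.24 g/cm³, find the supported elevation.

Excess crust Δ = 68.3 km − 31 km = 37.3 km, split between elevation h and root r with h + r = Δ.
Airy balance ρ_c h = (ρ_m − ρ_c) r gives r = h ρ_c/(ρ_m − ρ_c), so h (1 + ρ_c/(ρ_m − ρ_c)) = Δ, i.e. h = Δ (ρ_m − ρ_c)/ρ_m.
h = 37.3 km × 0.46/3.24 = 5.3 km.

5.3 km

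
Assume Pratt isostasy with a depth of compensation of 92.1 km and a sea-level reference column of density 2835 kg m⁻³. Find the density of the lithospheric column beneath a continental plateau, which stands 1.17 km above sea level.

2800 kg m⁻³

Pratt balance: ρ_ref D = ρ (D + h).
ρ = ρ_ref D/(D + h) = 2835 × 92.1 km/(92.1 km + 1.17 km) = 2800 kg m⁻³.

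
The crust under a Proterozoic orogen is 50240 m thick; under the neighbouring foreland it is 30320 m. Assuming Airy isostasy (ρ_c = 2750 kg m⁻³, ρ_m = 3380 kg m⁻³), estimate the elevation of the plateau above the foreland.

3710 m

Excess crust Δ = 50240 m − 30320 m = 19920 m, split between elevation h and root r with h + r = Δ.
Airy balance ρ_c h = (ρ_m − ρ_c) r gives r = h ρ_c/(ρ_m − ρ_c), so h (1 + ρ_c/(ρ_m − ρ_c)) = Δ, i.e. h = Δ (ρ_m − ρ_c)/ρ_m.
h = 19920 m × 630/3380 = 3710 m.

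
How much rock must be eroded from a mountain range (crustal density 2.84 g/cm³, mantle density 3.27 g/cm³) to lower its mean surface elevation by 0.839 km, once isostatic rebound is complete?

6.38 km

Net drop Δ = e − u = e − e ρ_c/ρ_m = e (ρ_m − ρ_c)/ρ_m.
e = Δ ρ_m/(ρ_m − ρ_c) = 0.839 km × 3.27/0.43 = 6.38 km.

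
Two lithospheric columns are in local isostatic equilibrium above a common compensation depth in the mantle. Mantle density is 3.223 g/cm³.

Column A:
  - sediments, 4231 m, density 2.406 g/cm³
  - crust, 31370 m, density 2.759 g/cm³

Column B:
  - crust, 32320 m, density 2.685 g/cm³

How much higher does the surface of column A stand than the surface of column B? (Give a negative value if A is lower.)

194 m

For any compensation level in the mantle, the mantle terms cancel and isostasy reduces to e = (Σt_A − Σt_B) − (Σ(ρt)_A − Σ(ρt)_B) / ρ_m.
Σt_A = 35601 m; Σt_B = 32320 m; Σ(ρt)_A = 96729.616; Σ(ρt)_B = 86779.2 (in m·g/cm³).
e = (35601 − 32320) − (96729.616 − 86779.2) / 3.223 = 194 m.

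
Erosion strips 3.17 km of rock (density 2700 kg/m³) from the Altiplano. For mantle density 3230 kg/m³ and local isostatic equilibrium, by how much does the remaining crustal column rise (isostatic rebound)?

2.65 km

Unloading: uplift u = e ρ_c/ρ_m = 3.17 km × 2700/3230 = 2.65 km.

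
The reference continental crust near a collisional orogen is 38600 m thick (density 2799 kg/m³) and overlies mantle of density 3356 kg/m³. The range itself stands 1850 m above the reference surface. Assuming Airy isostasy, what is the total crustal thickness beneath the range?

Root depth r = h ρ_c / (ρ_m − ρ_c) = 1850 m × 2799 / 557 = 9296 m.
Total thickness = T + h + r = 38600 m + 1850 m + 9296 m = 49700 m.

49700 m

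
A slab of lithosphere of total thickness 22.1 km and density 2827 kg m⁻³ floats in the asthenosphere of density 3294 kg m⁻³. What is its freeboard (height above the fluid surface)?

Floating equilibrium: submerged depth d = t ρ_obj/ρ_fluid = 22.1 km × 2827/3294 = 18.97 km.
Freeboard = t − d = 22.1 km − 18.97 km = 3.13 km.

3.13 km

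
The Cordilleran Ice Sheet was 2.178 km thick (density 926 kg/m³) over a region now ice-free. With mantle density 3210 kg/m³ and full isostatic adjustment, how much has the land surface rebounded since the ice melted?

0.628 km

Removing the load lets mantle flow back in; uplift u satisfies ρ_ice t = ρ_m u.
u = t ρ_ice/ρ_m = 2.178 km × 926/3210 = 0.628 km.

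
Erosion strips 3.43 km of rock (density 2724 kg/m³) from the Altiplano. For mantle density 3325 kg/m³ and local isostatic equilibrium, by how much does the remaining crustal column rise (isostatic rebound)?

Unloading: uplift u = e ρ_c/ρ_m = 3.43 km × 2724/3325 = 2.81 km.

2.81 km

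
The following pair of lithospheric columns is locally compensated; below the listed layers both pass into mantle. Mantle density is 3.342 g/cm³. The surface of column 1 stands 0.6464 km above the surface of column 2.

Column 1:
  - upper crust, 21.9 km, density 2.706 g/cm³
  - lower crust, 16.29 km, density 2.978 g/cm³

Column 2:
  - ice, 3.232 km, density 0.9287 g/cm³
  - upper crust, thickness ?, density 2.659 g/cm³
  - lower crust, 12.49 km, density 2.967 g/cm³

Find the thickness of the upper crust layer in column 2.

7.63 km

Take the compensation level at the base of the deeper column (depth z_c below the surface of column 1) and equate Σ ρ_i t_i down to z_c; mantle fills any gap and the z_c terms cancel.
Column 1: 21.9×2.706 + 16.29×2.978 + (z_c − 38.19)×3.342
Column 2: 0.6464×0 + 3.232×0.9287 + x×2.659 + 12.49×2.967 + (z_c − 0.6464 − 15.722 − x)×3.342
The z_c×3.342 term appears on both sides and cancels. Collect the known terms of each column as K = Σ(ρt)_known − 3.342 × (depth of known layers): K_1 = 107.77302 − 3.342×38.19 = −19.85796; K_2 = 40.0593884 − 3.342×(0.6464 + 15.722) = −14.6438044.
Balance: K_1 = K_2 − x×(3.342 − 2.659), so x = (K_2 − K_1)/(3.342 − 2.659) = 5.21416/0.683 = 7.63 km.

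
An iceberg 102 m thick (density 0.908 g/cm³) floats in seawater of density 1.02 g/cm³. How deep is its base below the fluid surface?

Draft d = t ρ_obj/ρ_fluid = 102 m × 0.908/1.02 = 90.8 m.

90.8 m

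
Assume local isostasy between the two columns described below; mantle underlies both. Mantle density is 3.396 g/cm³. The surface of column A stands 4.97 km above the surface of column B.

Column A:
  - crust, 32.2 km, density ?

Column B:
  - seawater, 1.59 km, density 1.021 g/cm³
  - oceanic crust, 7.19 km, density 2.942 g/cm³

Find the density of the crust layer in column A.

Take the compensation level at the base of the deeper column (depth z_c below the surface of column A) and equate Σ ρ_i t_i down to z_c; mantle fills any gap and the z_c terms cancel.
Column A: 32.2×ρ + (z_c − 32.2)×3.396
Column B: 4.97×0 + 1.59×1.021 + 7.19×2.942 + (z_c − 4.97 − 8.78)×3.396
The z_c×3.396 term appears on both sides and cancels. Collect the known terms of each column as K = Σ(ρt)_known − 3.396 × (depth of known layers): K_A = 0 − 3.396×32.2 = −109.3512; K_B = 22.77637 − 3.396×(4.97 + 8.78) = −23.91863.
Balance: K_A + 32.2×ρ = K_B, so ρ = (K_B − K_A)/32.2 = 85.4326/32.2 = 2.65 g/cm³.

2.65 g/cm³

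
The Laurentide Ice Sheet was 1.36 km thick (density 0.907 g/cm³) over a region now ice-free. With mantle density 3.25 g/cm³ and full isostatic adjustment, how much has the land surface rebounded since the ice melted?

Removing the load lets mantle flow back in; uplift u satisfies ρ_ice t = ρ_m u.
u = t ρ_ice/ρ_m = 1.36 km × 0.907/3.25 = 0.38 km.

0.38 km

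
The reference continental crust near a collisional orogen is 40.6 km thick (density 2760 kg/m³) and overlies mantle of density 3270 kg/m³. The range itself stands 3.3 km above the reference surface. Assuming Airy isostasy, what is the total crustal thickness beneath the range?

Root depth r = h ρ_c / (ρ_m − ρ_c) = 3.3 km × 2760 / 510 = 17.86 km.
Total thickness = T + h + r = 40.6 km + 3.3 km + 17.86 km = 61.8 km.

61.8 km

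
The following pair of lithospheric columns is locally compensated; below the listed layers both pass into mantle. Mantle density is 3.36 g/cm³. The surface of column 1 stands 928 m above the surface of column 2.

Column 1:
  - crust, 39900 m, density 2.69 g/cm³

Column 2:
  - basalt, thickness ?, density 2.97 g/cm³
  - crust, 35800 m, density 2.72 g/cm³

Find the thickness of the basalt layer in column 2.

1800 m

Take the compensation level at the base of the deeper column (depth z_c below the surface of column 1) and equate Σ ρ_i t_i down to z_c; mantle fills any gap and the z_c terms cancel.
Column 1: 39900×2.69 + (z_c − 39900)×3.36
Column 2: 928×0 + x×2.97 + 35800×2.72 + (z_c − 928 − 35800 − x)×3.36
The z_c×3.36 term appears on both sides and cancels. Collect the known terms of each column as K = Σ(ρt)_known − 3.36 × (depth of known layers): K_1 = 107331 − 3.36×39900 = −26733; K_2 = 97376 − 3.36×(928 + 35800) = −26030.08.
Balance: K_1 = K_2 − x×(3.36 − 2.97), so x = (K_2 − K_1)/(3.36 − 2.97) = 702.92/0.39 = 1800 m.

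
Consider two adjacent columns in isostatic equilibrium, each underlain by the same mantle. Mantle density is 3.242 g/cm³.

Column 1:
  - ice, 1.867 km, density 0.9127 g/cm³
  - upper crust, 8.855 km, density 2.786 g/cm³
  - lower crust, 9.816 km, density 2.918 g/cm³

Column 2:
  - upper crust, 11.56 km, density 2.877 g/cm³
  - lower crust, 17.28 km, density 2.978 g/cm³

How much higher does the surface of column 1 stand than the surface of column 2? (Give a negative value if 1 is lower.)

0.859 km

For any compensation level in the mantle, the mantle terms cancel and isostasy reduces to e = (Σt_1 − Σt_2) − (Σ(ρt)_1 − Σ(ρt)_2) / ρ_m.
Σt_1 = 20.538 km; Σt_2 = 28.84 km; Σ(ρt)_1 = 55.0171289; Σ(ρt)_2 = 84.71796 (in km·g/cm³).
e = (20.538 − 28.84) − (55.0171289 − 84.71796) / 3.242 = 0.859 km.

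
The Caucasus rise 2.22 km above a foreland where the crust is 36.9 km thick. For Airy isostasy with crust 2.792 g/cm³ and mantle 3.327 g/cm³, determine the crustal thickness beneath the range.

Root depth r = h ρ_c / (ρ_m − ρ_c) = 2.22 km × 2.792 / 0.535 = 11.59 km.
Total thickness = T + h + r = 36.9 km + 2.22 km + 11.59 km = 50.7 km.

50.7 km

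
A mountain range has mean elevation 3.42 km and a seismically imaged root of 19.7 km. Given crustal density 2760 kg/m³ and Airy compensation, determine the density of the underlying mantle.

3240 kg/m³

Airy balance: ρ_c h = (ρ_m − ρ_c) r → ρ_m = ρ_c (1 + h/r).
ρ_m = 2760 × (1 + 3.42 km/19.7 km) = 3240 kg/m³.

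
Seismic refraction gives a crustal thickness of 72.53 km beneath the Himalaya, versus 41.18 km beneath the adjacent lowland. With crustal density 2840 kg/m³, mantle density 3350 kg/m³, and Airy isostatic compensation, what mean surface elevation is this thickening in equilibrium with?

4.77 km

Excess crust Δ = 72.53 km − 41.18 km = 31.35 km, split between elevation h and root r with h + r = Δ.
Airy balance ρ_c h = (ρ_m − ρ_c) r gives r = h ρ_c/(ρ_m − ρ_c), so h (1 + ρ_c/(ρ_m − ρ_c)) = Δ, i.e. h = Δ (ρ_m − ρ_c)/ρ_m.
h = 31.35 km × 510/3350 = 4.77 km.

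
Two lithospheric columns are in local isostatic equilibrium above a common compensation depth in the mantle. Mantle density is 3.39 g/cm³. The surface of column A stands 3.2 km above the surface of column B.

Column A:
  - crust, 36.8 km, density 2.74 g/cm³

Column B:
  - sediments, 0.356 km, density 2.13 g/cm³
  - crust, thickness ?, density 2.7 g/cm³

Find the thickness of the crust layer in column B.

18.3 km

Take the compensation level at the base of the deeper column (depth z_c below the surface of column A) and equate Σ ρ_i t_i down to z_c; mantle fills any gap and the z_c terms cancel.
Column A: 36.8×2.74 + (z_c − 36.8)×3.39
Column B: 3.2×0 + 0.356×2.13 + x×2.7 + (z_c − 3.2 − 0.356 − x)×3.39
The z_c×3.39 term appears on both sides and cancels. Collect the known terms of each column as K = Σ(ρt)_known − 3.39 × (depth of known layers): K_A = 100.832 − 3.39×36.8 = −23.92; K_B = 0.75828 − 3.39×(3.2 + 0.356) = −11.29656.
Balance: K_A = K_B − x×(3.39 − 2.7), so x = (K_B − K_A)/(3.39 − 2.7) = 12.6234/0.69 = 18.3 km.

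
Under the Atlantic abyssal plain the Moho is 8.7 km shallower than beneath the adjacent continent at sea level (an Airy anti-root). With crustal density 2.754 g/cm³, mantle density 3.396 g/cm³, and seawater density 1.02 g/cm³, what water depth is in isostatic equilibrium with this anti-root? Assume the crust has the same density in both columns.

3.22 km

Replacing a thickness d of crust by seawater at the top must be balanced by replacing crust with mantle at the base: d (ρ_c − ρ_w) = a (ρ_m − ρ_c).
d = a (ρ_m − ρ_c)/(ρ_c − ρ_w) = 8.7 km × 0.642/1.734 = 3.22 km.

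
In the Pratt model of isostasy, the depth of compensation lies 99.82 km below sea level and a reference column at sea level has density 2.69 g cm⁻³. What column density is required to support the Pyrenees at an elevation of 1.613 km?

Pratt balance: ρ_ref D = ρ (D + h).
ρ = ρ_ref D/(D + h) = 2.69 × 99.82 km/(99.82 km + 1.613 km) = 2.65 g cm⁻³.

2.65 g cm⁻³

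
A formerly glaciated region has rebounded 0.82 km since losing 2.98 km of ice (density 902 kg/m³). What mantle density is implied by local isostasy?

ρ_m = ρ_ice t / u = 902 × 2.98 km/0.82 km = 3280 kg/m³.

3280 kg/m³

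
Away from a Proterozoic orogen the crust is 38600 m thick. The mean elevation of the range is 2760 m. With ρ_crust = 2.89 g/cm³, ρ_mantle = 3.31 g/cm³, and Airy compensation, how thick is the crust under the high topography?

60400 m

Root depth r = h ρ_c / (ρ_m − ρ_c) = 2760 m × 2.89 / 0.42 = 18990 m.
Total thickness = T + h + r = 38600 m + 2760 m + 18990 m = 60400 m.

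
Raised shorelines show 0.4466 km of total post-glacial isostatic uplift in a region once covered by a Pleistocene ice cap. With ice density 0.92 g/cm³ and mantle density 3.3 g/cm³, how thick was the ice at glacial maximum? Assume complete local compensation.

1.6 km

u = t ρ_ice/ρ_m → t = u ρ_m/ρ_ice = 0.4466 km × 3.3/0.92 = 1.6 km.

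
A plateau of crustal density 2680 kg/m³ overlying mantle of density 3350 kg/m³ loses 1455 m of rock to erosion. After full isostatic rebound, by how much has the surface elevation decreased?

Rebound u = e ρ_c/ρ_m = 1455 m × 2680/3350 = 1164 m.
Net surface drop = e − u = 1455 m − 1164 m = e (ρ_m − ρ_c)/ρ_m = 291 m.

291 m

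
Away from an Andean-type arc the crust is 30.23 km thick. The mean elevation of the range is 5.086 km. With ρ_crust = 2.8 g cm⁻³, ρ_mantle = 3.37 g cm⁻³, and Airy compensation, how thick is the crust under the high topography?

Root depth r = h ρ_c / (ρ_m − ρ_c) = 5.086 km × 2.8 / 0.57 = 24.98 km.
Total thickness = T + h + r = 30.23 km + 5.086 km + 24.98 km = 60.3 km.

60.3 km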